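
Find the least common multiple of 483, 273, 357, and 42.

483 = 3 × 7 × 23
273 = 3 × 7 × 13
357 = 3 × 7 × 17
42 = 2 × 3 × 7
LCM(483, 273, 357, 42) = 2 × 3 × 7 × 13 × 17 × 23 = 213486.

213486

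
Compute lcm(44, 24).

264

44 = 2^2 × 11
24 = 2^3 × 3
LCM(44, 24) = 2^3 × 3 × 11 = 264.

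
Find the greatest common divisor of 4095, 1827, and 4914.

63

4095 = 3^2 × 5 × 7 × 13
1827 = 3^2 × 7 × 29
4914 = 2 × 3^3 × 7 × 13
gcd(4095, 1827, 4914) = 3^2 × 7 = 63.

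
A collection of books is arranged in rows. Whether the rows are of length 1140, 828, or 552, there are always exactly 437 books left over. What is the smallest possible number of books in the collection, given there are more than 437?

N − 437 must be a common multiple of 1140, 828, and 552.
1140 = 2^2 × 3 × 5 × 19
828 = 2^2 × 3^2 × 23
552 = 2^3 × 3 × 23
LCM(1140, 828, 552) = 2^3 × 3^2 × 5 × 19 × 23 = 157320.
Smallest N > 437 is LCM + 437 = 157320 + 437 = 157757.

157757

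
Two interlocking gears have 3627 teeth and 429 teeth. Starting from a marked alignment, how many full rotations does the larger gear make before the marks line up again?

The first common completion time is the LCM of the periods.
3627 = 3^2 × 13 × 31
429 = 3 × 11 × 13
LCM(3627, 429) = 3^2 × 11 × 13 × 31 = 39897.
Rotations for period 3627: 39897 / 3627 = 11.

11 rotations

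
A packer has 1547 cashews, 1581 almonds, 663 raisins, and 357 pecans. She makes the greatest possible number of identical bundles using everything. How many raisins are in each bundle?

Number of bundles = gcd(1547, 1581, 663, 357).
1547 = 7 × 13 × 17
1581 = 3 × 17 × 31
663 = 3 × 13 × 17
357 = 3 × 7 × 17
gcd(1547, 1581, 663, 357) = 17.
raisins per bundle = 663 / 17 = 39.

39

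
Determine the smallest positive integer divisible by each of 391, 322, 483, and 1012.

391 = 17 × 23
322 = 2 × 7 × 23
483 = 3 × 7 × 23
1012 = 2^2 × 11 × 23
LCM(391, 322, 483, 1012) = 2^2 × 3 × 7 × 11 × 17 × 23 = 361284.

361284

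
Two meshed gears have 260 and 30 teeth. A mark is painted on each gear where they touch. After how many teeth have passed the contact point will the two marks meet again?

780 teeth

We need the least common multiple of the intervals.
260 = 2^2 × 5 × 13
30 = 2 × 3 × 5
LCM(260, 30) = 2^2 × 3 × 5 × 13 = 780.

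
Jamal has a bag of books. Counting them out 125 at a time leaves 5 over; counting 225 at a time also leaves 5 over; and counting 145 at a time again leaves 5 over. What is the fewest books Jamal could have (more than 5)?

32630

N − 5 must be a common multiple of 125, 225, and 145.
125 = 5^3
225 = 3^2 × 5^2
145 = 5 × 29
LCM(125, 225, 145) = 3^2 × 5^3 × 29 = 32625.
Smallest N > 5 is LCM + 5 = 32625 + 5 = 32630.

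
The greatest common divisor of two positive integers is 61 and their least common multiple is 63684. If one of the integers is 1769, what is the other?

2196

For two integers, gcd × lcm = product, so the other is (61 × 63684) / 1769 = 3884724 / 1769 = 2196.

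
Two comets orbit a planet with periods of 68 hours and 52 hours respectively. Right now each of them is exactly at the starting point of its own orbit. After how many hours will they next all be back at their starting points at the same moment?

The first simultaneous occurrence is after LCM of the individual periods.
68 = 2^2 × 17
52 = 2^2 × 13
LCM(68, 52) = 2^2 × 13 × 17 = 884.

884 hours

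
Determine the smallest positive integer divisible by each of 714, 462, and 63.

23562

714 = 2 × 3 × 7 × 17
462 = 2 × 3 × 7 × 11
63 = 3^2 × 7
LCM(714, 462, 63) = 2 × 3^2 × 7 × 11 × 17 = 23562.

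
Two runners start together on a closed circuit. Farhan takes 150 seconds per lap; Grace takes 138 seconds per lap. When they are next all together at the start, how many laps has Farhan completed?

The first common completion time is the LCM of the periods.
150 = 2 × 3 × 5^2
138 = 2 × 3 × 23
LCM(150, 138) = 2 × 3 × 5^2 × 23 = 3450.
Laps for period 150: 3450 / 150 = 23.

23 laps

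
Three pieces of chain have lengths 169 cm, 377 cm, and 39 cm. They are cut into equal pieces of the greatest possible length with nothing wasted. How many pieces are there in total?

Piece length = gcd(169, 377, 39).
169 = 13^2
377 = 13 × 29
39 = 3 × 13
gcd(169, 377, 39) = 13.
Total pieces = 169/13 + 377/13 + 39/13 = 13 + 29 + 3 = 45.

45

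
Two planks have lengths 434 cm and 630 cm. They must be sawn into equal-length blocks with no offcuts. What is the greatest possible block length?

By the Euclidean algorithm:
630 = 1 × 434 + 196
434 = 2 × 196 + 42
196 = 4 × 42 + 28
42 = 1 × 28 + 14
28 = 2 × 14 + 0
gcd(434, 630) = 14.

14 cm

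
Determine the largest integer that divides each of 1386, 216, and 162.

1386 = 2 × 3^2 × 7 × 11
216 = 2^3 × 3^3
162 = 2 × 3^4
gcd(1386, 216, 162) = 2 × 3^2 = 18.

18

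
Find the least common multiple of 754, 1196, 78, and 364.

754 = 2 × 13 × 29
1196 = 2^2 × 13 × 23
78 = 2 × 3 × 13
364 = 2^2 × 7 × 13
LCM(754, 1196, 78, 364) = 2^2 × 3 × 7 × 13 × 23 × 29 = 728364.

728364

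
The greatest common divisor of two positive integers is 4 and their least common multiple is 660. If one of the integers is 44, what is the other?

60

For two integers, gcd × lcm = product, so the other is (4 × 660) / 44 = 2640 / 44 = 60.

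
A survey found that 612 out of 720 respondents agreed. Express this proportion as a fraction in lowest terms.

17/20

612 = 2^2 × 3^2 × 17
720 = 2^4 × 3^2 × 5
gcd(612, 720) = 2^2 × 3^2 = 36.
Divide numerator and denominator by 36: 612/720 = 17/20.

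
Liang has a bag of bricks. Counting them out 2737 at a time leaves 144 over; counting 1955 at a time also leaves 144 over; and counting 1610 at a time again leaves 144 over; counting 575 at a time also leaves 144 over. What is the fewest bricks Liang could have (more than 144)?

136994

N − 144 must be a common multiple of 2737, 1955, 1610, and 575.
2737 = 7 × 17 × 23
1955 = 5 × 17 × 23
1610 = 2 × 5 × 7 × 23
575 = 5^2 × 23
LCM(2737, 1955, 1610, 575) = 2 × 5^2 × 7 × 17 × 23 = 136850.
Smallest N > 144 is LCM + 144 = 136850 + 144 = 136994.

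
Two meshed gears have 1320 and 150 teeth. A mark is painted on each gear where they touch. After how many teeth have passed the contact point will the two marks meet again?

6600 teeth

They coincide at every common multiple of the periods; the first is the LCM.
1320 = 2^3 × 3 × 5 × 11
150 = 2 × 3 × 5^2
LCM(1320, 150) = 2^3 × 3 × 5^2 × 11 = 6600.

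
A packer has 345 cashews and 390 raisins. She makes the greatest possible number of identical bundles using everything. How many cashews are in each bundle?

23

Number of bundles = gcd(345, 390).
345 = 3 × 5 × 23
390 = 2 × 3 × 5 × 13
gcd(345, 390) = 3 × 5 = 15.
cashews per bundle = 345 / 15 = 23.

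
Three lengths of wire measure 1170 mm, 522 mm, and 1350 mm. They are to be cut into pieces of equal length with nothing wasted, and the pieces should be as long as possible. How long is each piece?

Each piece length must divide every original length, so the longest possible is gcd(1170, 522, 1350).
1170 = 2 × 3^2 × 5 × 13
522 = 2 × 3^2 × 29
1350 = 2 × 3^3 × 5^2
gcd(1170, 522, 1350) = 2 × 3^2 = 18.

18 mm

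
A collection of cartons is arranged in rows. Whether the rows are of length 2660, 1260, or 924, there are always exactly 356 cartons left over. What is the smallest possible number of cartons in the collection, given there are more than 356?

N − 356 must be a common multiple of 2660, 1260, and 924.
2660 = 2^2 × 5 × 7 × 19
1260 = 2^2 × 3^2 × 5 × 7
924 = 2^2 × 3 × 7 × 11
LCM(2660, 1260, 924) = 2^2 × 3^2 × 5 × 7 × 11 × 19 = 263340.
Smallest N > 356 is LCM + 356 = 263340 + 356 = 263696.

263696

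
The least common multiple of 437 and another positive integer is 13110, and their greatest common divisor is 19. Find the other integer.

gcd × lcm = product of the two integers, so the other integer is (19 × 13110) / 437 = 570.

570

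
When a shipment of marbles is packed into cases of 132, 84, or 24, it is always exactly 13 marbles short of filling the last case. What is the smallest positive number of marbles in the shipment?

1835

Being 13 short of a full case of size k means N ≡ −13 (mod k), i.e. N + 13 is a multiple of each size.
132 = 2^2 × 3 × 11
84 = 2^2 × 3 × 7
24 = 2^3 × 3
LCM(132, 84, 24) = 2^3 × 3 × 7 × 11 = 1848.
Smallest positive N is 1848 − 13 = 1835.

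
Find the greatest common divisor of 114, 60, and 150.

114 = 2 × 3 × 19
60 = 2^2 × 3 × 5
150 = 2 × 3 × 5^2
gcd(114, 60, 150) = 2 × 3 = 6.

6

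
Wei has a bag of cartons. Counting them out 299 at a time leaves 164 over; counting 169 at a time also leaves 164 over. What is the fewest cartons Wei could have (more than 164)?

N − 164 must be a common multiple of 299 and 169.
299 = 13 × 23
169 = 13^2
LCM(299, 169) = 13^2 × 23 = 3887.
Smallest N > 164 is LCM + 164 = 3887 + 164 = 4051.

4051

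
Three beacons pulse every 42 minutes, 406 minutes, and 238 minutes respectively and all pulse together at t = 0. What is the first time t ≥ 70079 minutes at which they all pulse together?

Joint pulses occur at multiples of LCM(42, 406, 238).
42 = 2 × 3 × 7
406 = 2 × 7 × 29
238 = 2 × 7 × 17
LCM(42, 406, 238) = 2 × 3 × 7 × 17 × 29 = 20706.
Smallest multiple of 20706 that is ≥ 70079: ⌈70079/20706⌉ × 20706 = 4 × 20706 = 82824.

82824 minutes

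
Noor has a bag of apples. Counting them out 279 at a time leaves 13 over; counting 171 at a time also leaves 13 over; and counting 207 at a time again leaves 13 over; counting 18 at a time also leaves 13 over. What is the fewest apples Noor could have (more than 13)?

N − 13 must be a common multiple of 279, 171, 207, and 18.
279 = 3^2 × 31
171 = 3^2 × 19
207 = 3^2 × 23
18 = 2 × 3^2
LCM(279, 171, 207, 18) = 2 × 3^2 × 19 × 23 × 31 = 243846.
Smallest N > 13 is LCM + 13 = 243846 + 13 = 243859.

243859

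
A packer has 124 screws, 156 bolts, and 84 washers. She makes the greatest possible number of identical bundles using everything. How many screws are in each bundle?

31

Number of bundles = gcd(124, 156, 84).
124 = 2^2 × 31
156 = 2^2 × 3 × 13
84 = 2^2 × 3 × 7
gcd(124, 156, 84) = 2^2 = 4.
screws per bundle = 124 / 4 = 31.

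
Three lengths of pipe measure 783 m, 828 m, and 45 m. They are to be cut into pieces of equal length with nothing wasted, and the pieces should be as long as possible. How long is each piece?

9 m

The greatest length dividing all of 783, 828, and 45 is their gcd.
783 = 3^3 × 29
828 = 2^2 × 3^2 × 23
45 = 3^2 × 5
gcd(783, 828, 45) = 3^2 = 9.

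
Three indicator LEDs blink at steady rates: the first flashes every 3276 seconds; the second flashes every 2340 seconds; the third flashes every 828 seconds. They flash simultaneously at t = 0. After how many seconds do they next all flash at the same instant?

376740 seconds

We need the least common multiple of the intervals.
3276 = 2^2 × 3^2 × 7 × 13
2340 = 2^2 × 3^2 × 5 × 13
828 = 2^2 × 3^2 × 23
LCM(3276, 2340, 828) = 2^2 × 3^2 × 5 × 7 × 13 × 23 = 376740.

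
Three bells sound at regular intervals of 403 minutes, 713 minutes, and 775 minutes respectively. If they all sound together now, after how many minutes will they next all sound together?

231725 minutes

They coincide at every common multiple of the periods; the first is the LCM.
403 = 13 × 31
713 = 23 × 31
775 = 5^2 × 31
LCM(403, 713, 775) = 5^2 × 13 × 23 × 31 = 231725.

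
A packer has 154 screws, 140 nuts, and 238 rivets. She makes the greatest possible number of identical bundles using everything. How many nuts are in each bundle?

10

Number of bundles = gcd(154, 140, 238).
154 = 2 × 7 × 11
140 = 2^2 × 5 × 7
238 = 2 × 7 × 17
gcd(154, 140, 238) = 2 × 7 = 14.
nuts per bundle = 140 / 14 = 10.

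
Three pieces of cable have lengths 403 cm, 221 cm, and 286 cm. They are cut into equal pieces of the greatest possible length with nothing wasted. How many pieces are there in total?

Piece length = gcd(403, 221, 286).
403 = 13 × 31
221 = 13 × 17
286 = 2 × 11 × 13
gcd(403, 221, 286) = 13.
Total pieces = 403/13 + 221/13 + 286/13 = 31 + 17 + 22 = 70.

70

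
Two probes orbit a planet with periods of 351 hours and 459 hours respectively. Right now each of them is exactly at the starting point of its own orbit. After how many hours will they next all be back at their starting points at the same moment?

5967 hours

They coincide at every common multiple of the periods; the first is the LCM.
351 = 3^3 × 13
459 = 3^3 × 17
LCM(351, 459) = 3^3 × 13 × 17 = 5967.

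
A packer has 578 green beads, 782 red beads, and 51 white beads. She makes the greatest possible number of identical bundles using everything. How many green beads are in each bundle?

Number of bundles = gcd(578, 782, 51).
578 = 2 × 17^2
782 = 2 × 17 × 23
51 = 3 × 17
gcd(578, 782, 51) = 17.
green beads per bundle = 578 / 17 = 34.

34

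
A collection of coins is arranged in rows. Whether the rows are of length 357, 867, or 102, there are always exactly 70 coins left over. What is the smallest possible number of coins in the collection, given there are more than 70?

N − 70 must be a common multiple of 357, 867, and 102.
357 = 3 × 7 × 17
867 = 3 × 17^2
102 = 2 × 3 × 17
LCM(357, 867, 102) = 2 × 3 × 7 × 17^2 = 12138.
Smallest N > 70 is LCM + 70 = 12138 + 70 = 12208.

12208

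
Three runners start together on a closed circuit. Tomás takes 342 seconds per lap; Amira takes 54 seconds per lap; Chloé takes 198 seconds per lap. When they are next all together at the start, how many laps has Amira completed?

All finish a whole number of cycles simultaneously at t = LCM of the periods.
342 = 2 × 3^2 × 19
54 = 2 × 3^3
198 = 2 × 3^2 × 11
LCM(342, 54, 198) = 2 × 3^3 × 11 × 19 = 11286.
Laps for period 54: 11286 / 54 = 209.

209 laps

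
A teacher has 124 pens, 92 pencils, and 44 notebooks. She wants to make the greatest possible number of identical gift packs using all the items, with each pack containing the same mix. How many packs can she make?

The pack count must divide each quantity, so the greatest is gcd(124, 92, 44).
124 = 2^2 × 31
92 = 2^2 × 23
44 = 2^2 × 11
gcd(124, 92, 44) = 2^2 = 4.

4 packs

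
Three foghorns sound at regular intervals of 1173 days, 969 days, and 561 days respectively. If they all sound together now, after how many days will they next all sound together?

245157 days

They coincide at every common multiple of the periods; the first is the LCM.
1173 = 3 × 17 × 23
969 = 3 × 17 × 19
561 = 3 × 11 × 17
LCM(1173, 969, 561) = 3 × 11 × 17 × 19 × 23 = 245157.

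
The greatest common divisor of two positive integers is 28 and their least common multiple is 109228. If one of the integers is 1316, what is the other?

For two integers, gcd × lcm = product, so the other is (28 × 109228) / 1316 = 3058384 / 1316 = 2324.

2324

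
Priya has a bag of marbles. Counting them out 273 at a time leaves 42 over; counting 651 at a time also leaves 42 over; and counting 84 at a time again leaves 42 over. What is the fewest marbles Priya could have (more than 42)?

N − 42 must be a common multiple of 273, 651, and 84.
273 = 3 × 7 × 13
651 = 3 × 7 × 31
84 = 2^2 × 3 × 7
LCM(273, 651, 84) = 2^2 × 3 × 7 × 13 × 31 = 33852.
Smallest N > 42 is LCM + 42 = 33852 + 42 = 33894.

33894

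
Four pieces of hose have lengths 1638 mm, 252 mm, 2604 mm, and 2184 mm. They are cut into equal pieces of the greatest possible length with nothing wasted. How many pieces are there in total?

Piece length = gcd(1638, 252, 2604, 2184).
1638 = 2 × 3^2 × 7 × 13
252 = 2^2 × 3^2 × 7
2604 = 2^2 × 3 × 7 × 31
2184 = 2^3 × 3 × 7 × 13
gcd(1638, 252, 2604, 2184) = 2 × 3 × 7 = 42.
Total pieces = 1638/42 + 252/42 + 2604/42 + 2184/42 = 39 + 6 + 62 + 52 = 159.

159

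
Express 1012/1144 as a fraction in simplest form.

23/26

1012 = 2^2 × 11 × 23
1144 = 2^3 × 11 × 13
gcd(1012, 1144) = 2^2 × 11 = 44.
Divide numerator and denominator by 44: 1012/1144 = 23/26.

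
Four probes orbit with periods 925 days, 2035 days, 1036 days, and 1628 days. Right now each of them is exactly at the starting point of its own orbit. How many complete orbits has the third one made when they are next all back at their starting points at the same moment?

275 orbits

All finish a whole number of cycles simultaneously at t = LCM of the periods.
925 = 5^2 × 37
2035 = 5 × 11 × 37
1036 = 2^2 × 7 × 37
1628 = 2^2 × 11 × 37
LCM(925, 2035, 1036, 1628) = 2^2 × 5^2 × 7 × 11 × 37 = 284900.
Orbits for period 1036: 284900 / 1036 = 275.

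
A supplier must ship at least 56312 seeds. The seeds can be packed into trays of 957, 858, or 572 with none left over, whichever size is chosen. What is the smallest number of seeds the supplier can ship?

99528

The number of seeds must be a common multiple of 957, 858, and 572, so a multiple of their LCM.
957 = 3 × 11 × 29
858 = 2 × 3 × 11 × 13
572 = 2^2 × 11 × 13
LCM(957, 858, 572) = 2^2 × 3 × 11 × 13 × 29 = 49764.
Smallest multiple of 49764 that is ≥ 56312: ⌈56312/49764⌉ × 49764 = 2 × 49764 = 99528.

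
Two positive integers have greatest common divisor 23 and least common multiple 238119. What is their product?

5476737

For any two positive integers, gcd × lcm = product = 23 × 238119 = 5476737.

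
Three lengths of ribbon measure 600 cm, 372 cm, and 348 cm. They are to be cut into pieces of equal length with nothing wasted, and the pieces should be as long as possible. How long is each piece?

12 cm

The greatest length dividing all of 600, 372, and 348 is their gcd.
600 = 2^3 × 3 × 5^2
372 = 2^2 × 3 × 31
348 = 2^2 × 3 × 29
gcd(600, 372, 348) = 2^2 × 3 = 12.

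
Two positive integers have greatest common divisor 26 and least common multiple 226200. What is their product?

5881200

For any two positive integers, gcd × lcm = product = 26 × 226200 = 5881200.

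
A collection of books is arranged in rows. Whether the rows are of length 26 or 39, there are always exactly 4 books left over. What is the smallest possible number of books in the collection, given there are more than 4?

N − 4 must be a common multiple of 26 and 39.
26 = 2 × 13
39 = 3 × 13
LCM(26, 39) = 2 × 3 × 13 = 78.
Smallest N > 4 is LCM + 4 = 78 + 4 = 82.

82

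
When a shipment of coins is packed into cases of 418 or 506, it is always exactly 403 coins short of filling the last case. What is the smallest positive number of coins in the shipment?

Being 403 short of a full case of size k means N ≡ −403 (mod k), i.e. N + 403 is a multiple of each size.
418 = 2 × 11 × 19
506 = 2 × 11 × 23
LCM(418, 506) = 2 × 11 × 19 × 23 = 9614.
Smallest positive N is 9614 − 403 = 9211.

9211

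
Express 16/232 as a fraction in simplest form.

16 = 2^4
232 = 2^3 × 29
gcd(16, 232) = 2^3 = 8.
Divide numerator and denominator by 8: 16/232 = 2/29.

2/29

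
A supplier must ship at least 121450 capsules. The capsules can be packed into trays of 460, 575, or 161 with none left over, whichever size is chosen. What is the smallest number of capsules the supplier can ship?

128800

The number of capsules must be a common multiple of 460, 575, and 161, so a multiple of their LCM.
460 = 2^2 × 5 × 23
575 = 5^2 × 23
161 = 7 × 23
LCM(460, 575, 161) = 2^2 × 5^2 × 7 × 23 = 16100.
Smallest multiple of 16100 that is ≥ 121450: ⌈121450/16100⌉ × 16100 = 8 × 16100 = 128800.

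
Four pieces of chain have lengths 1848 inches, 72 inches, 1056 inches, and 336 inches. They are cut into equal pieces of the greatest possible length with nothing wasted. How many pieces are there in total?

Piece length = gcd(1848, 72, 1056, 336).
1848 = 2^3 × 3 × 7 × 11
72 = 2^3 × 3^2
1056 = 2^5 × 3 × 11
336 = 2^4 × 3 × 7
gcd(1848, 72, 1056, 336) = 2^3 × 3 = 24.
Total pieces = 1848/24 + 72/24 + 1056/24 + 336/24 = 77 + 3 + 44 + 14 = 138.

138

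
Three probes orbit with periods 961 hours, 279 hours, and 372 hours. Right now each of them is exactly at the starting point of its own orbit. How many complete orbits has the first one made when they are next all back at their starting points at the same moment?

They are all back at their starting positions together after one LCM of the periods.
961 = 31^2
279 = 3^2 × 31
372 = 2^2 × 3 × 31
LCM(961, 279, 372) = 2^2 × 3^2 × 31^2 = 34596.
Orbits for period 961: 34596 / 961 = 36.

36 orbits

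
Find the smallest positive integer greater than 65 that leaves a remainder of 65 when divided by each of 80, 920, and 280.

N − 65 must be a common multiple of 80, 920, and 280.
80 = 2^4 × 5
920 = 2^3 × 5 × 23
280 = 2^3 × 5 × 7
LCM(80, 920, 280) = 2^4 × 5 × 7 × 23 = 12880.
Smallest N > 65 is LCM + 65 = 12880 + 65 = 12945.

12945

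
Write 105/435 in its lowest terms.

7/29

105 = 3 × 5 × 7
435 = 3 × 5 × 29
gcd(105, 435) = 3 × 5 = 15.
Divide numerator and denominator by 15: 105/435 = 7/29.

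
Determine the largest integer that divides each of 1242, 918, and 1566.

1242 = 2 × 3^3 × 23
918 = 2 × 3^3 × 17
1566 = 2 × 3^3 × 29
gcd(1242, 918, 1566) = 2 × 3^3 = 54.

54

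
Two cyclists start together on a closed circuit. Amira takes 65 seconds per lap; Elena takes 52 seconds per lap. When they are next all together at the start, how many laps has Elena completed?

The first common completion time is the LCM of the periods.
65 = 5 × 13
52 = 2^2 × 13
LCM(65, 52) = 2^2 × 5 × 13 = 260.
Laps for period 52: 260 / 52 = 5.

5 laps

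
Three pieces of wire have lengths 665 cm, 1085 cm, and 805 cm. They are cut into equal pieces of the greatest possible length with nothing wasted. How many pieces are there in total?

Piece length = gcd(665, 1085, 805).
665 = 5 × 7 × 19
1085 = 5 × 7 × 31
805 = 5 × 7 × 23
gcd(665, 1085, 805) = 5 × 7 = 35.
Total pieces = 665/35 + 1085/35 + 805/35 = 19 + 31 + 23 = 73.

73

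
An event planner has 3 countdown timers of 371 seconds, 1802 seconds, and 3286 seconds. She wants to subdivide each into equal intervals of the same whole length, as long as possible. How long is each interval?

The interval must divide each timer length; the longest such is the gcd.
371 = 7 × 53
1802 = 2 × 17 × 53
3286 = 2 × 31 × 53
gcd(371, 1802, 3286) = 53.

53 seconds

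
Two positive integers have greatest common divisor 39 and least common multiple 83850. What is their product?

3270150

For any two positive integers, gcd × lcm = product = 39 × 83850 = 3270150.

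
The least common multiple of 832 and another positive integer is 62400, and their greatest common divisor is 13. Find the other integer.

975

gcd × lcm = product of the two integers, so the other integer is (13 × 62400) / 832 = 975.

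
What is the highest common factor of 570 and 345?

570 = 2 × 3 × 5 × 19
345 = 3 × 5 × 23
gcd(570, 345) = 3 × 5 = 15.

15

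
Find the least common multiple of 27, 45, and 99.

27 = 3^3
45 = 3^2 × 5
99 = 3^2 × 11
LCM(27, 45, 99) = 3^3 × 5 × 11 = 1485.

1485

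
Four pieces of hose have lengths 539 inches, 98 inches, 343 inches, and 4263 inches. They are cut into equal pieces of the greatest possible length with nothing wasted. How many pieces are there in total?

107

Piece length = gcd(539, 98, 343, 4263).
539 = 7^2 × 11
98 = 2 × 7^2
343 = 7^3
4263 = 3 × 7^2 × 29
gcd(539, 98, 343, 4263) = 7^2 = 49.
Total pieces = 539/49 + 98/49 + 343/49 + 4263/49 = 11 + 2 + 7 + 87 = 107.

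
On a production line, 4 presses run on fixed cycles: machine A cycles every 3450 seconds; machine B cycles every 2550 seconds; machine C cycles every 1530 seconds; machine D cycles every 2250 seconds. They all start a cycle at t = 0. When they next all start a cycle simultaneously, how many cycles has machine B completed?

345 cycles

All finish a whole number of cycles simultaneously at t = LCM of the periods.
3450 = 2 × 3 × 5^2 × 23
2550 = 2 × 3 × 5^2 × 17
1530 = 2 × 3^2 × 5 × 17
2250 = 2 × 3^2 × 5^3
LCM(3450, 2550, 1530, 2250) = 2 × 3^2 × 5^3 × 17 × 23 = 879750.
Cycles for period 2550: 879750 / 2550 = 345.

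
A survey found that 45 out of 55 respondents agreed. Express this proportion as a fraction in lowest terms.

45 = 3^2 × 5
55 = 5 × 11
gcd(45, 55) = 5.
Divide numerator and denominator by 5: 45/55 = 9/11.

9/11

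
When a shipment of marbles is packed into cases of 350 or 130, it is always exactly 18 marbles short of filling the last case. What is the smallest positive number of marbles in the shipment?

4532

Being 18 short of a full case of size k means N ≡ −18 (mod k), i.e. N + 18 is a multiple of each size.
350 = 2 × 5^2 × 7
130 = 2 × 5 × 13
LCM(350, 130) = 2 × 5^2 × 7 × 13 = 4550.
Smallest positive N is 4550 − 18 = 4532.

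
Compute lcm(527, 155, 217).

18445

527 = 17 × 31
155 = 5 × 31
217 = 7 × 31
LCM(527, 155, 217) = 5 × 7 × 17 × 31 = 18445.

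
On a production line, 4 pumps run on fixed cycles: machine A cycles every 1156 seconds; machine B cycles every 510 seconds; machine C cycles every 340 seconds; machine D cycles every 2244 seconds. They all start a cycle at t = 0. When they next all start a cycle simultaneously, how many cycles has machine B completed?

All finish a whole number of cycles simultaneously at t = LCM of the periods.
1156 = 2^2 × 17^2
510 = 2 × 3 × 5 × 17
340 = 2^2 × 5 × 17
2244 = 2^2 × 3 × 11 × 17
LCM(1156, 510, 340, 2244) = 2^2 × 3 × 5 × 11 × 17^2 = 190740.
Cycles for period 510: 190740 / 510 = 374.

374 cycles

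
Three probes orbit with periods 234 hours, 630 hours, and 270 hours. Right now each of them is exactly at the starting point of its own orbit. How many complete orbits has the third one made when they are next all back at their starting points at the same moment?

All finish a whole number of cycles simultaneously at t = LCM of the periods.
234 = 2 × 3^2 × 13
630 = 2 × 3^2 × 5 × 7
270 = 2 × 3^3 × 5
LCM(234, 630, 270) = 2 × 3^3 × 5 × 7 × 13 = 24570.
Orbits for period 270: 24570 / 270 = 91.

91 orbits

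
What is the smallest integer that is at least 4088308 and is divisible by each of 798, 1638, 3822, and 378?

The integer must be a common multiple of 798, 1638, 3822, and 378, so a multiple of their LCM.
798 = 2 × 3 × 7 × 19
1638 = 2 × 3^2 × 7 × 13
3822 = 2 × 3 × 7^2 × 13
378 = 2 × 3^3 × 7
LCM(798, 1638, 3822, 378) = 2 × 3^3 × 7^2 × 13 × 19 = 653562.
Smallest multiple of 653562 that is ≥ 4088308: ⌈4088308/653562⌉ × 653562 = 7 × 653562 = 4574934.

4574934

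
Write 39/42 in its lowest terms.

13/14

39 = 3 × 13
42 = 2 × 3 × 7
gcd(39, 42) = 3.
Divide numerator and denominator by 3: 39/42 = 13/14.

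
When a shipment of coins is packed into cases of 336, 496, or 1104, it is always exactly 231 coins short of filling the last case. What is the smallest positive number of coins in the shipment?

Being 231 short of a full case of size k means N ≡ −231 (mod k), i.e. N + 231 is a multiple of each size.
336 = 2^4 × 3 × 7
496 = 2^4 × 31
1104 = 2^4 × 3 × 23
LCM(336, 496, 1104) = 2^4 × 3 × 7 × 23 × 31 = 239568.
Smallest positive N is 239568 − 231 = 239337.

239337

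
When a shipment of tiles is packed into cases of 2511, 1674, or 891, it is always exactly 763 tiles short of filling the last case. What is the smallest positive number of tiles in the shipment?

54479

Being 763 short of a full case of size k means N ≡ −763 (mod k), i.e. N + 763 is a multiple of each size.
2511 = 3^4 × 31
1674 = 2 × 3^3 × 31
891 = 3^4 × 11
LCM(2511, 1674, 891) = 2 × 3^4 × 11 × 31 = 55242.
Smallest positive N is 55242 − 763 = 54479.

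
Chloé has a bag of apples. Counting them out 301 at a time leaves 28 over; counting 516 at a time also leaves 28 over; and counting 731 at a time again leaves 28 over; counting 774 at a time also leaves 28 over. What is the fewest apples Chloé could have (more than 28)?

184240

N − 28 must be a common multiple of 301, 516, 731, and 774.
301 = 7 × 43
516 = 2^2 × 3 × 43
731 = 17 × 43
774 = 2 × 3^2 × 43
LCM(301, 516, 731, 774) = 2^2 × 3^2 × 7 × 17 × 43 = 184212.
Smallest N > 28 is LCM + 28 = 184212 + 28 = 184240.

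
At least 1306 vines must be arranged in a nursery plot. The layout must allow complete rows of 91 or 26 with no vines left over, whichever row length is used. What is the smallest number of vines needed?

The number of vines must be a common multiple of 91 and 26, so a multiple of their LCM.
91 = 7 × 13
26 = 2 × 13
LCM(91, 26) = 2 × 7 × 13 = 182.
Smallest multiple of 182 that is ≥ 1306: ⌈1306/182⌉ × 182 = 8 × 182 = 1456.

1456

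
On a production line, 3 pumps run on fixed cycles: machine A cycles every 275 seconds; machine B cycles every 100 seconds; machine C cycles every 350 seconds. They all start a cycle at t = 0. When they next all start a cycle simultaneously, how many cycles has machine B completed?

They are all back at their starting positions together after one LCM of the periods.
275 = 5^2 × 11
100 = 2^2 × 5^2
350 = 2 × 5^2 × 7
LCM(275, 100, 350) = 2^2 × 5^2 × 7 × 11 = 7700.
Cycles for period 100: 7700 / 100 = 77.

77 cycles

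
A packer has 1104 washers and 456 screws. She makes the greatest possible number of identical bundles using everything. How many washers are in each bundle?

Number of bundles = gcd(1104, 456).
1104 = 2^4 × 3 × 23
456 = 2^3 × 3 × 19
gcd(1104, 456) = 2^3 × 3 = 24.
washers per bundle = 1104 / 24 = 46.

46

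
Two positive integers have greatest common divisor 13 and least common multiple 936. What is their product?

For any two positive integers, gcd × lcm = product = 13 × 936 = 12168.

12168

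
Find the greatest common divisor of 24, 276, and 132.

12

24 = 2^3 × 3
276 = 2^2 × 3 × 23
132 = 2^2 × 3 × 11
gcd(24, 276, 132) = 2^2 × 3 = 12.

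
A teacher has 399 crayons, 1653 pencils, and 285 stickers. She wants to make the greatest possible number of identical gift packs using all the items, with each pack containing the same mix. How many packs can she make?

57 packs

The pack count must divide each quantity, so the greatest is gcd(399, 1653, 285).
399 = 3 × 7 × 19
1653 = 3 × 19 × 29
285 = 3 × 5 × 19
gcd(399, 1653, 285) = 3 × 19 = 57.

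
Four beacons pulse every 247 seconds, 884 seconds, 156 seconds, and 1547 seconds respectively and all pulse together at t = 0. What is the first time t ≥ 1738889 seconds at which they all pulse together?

1763580 seconds

Joint pulses occur at multiples of LCM(247, 884, 156, 1547).
247 = 13 × 19
884 = 2^2 × 13 × 17
156 = 2^2 × 3 × 13
1547 = 7 × 13 × 17
LCM(247, 884, 156, 1547) = 2^2 × 3 × 7 × 13 × 17 × 19 = 352716.
Smallest multiple of 352716 that is ≥ 1738889: ⌈1738889/352716⌉ × 352716 = 5 × 352716 = 1763580.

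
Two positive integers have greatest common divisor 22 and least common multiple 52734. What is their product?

For any two positive integers, gcd × lcm = product = 22 × 52734 = 1160148.

1160148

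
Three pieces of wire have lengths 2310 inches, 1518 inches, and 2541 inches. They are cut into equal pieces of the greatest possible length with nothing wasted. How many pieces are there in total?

193

Piece length = gcd(2310, 1518, 2541).
2310 = 2 × 3 × 5 × 7 × 11
1518 = 2 × 3 × 11 × 23
2541 = 3 × 7 × 11^2
gcd(2310, 1518, 2541) = 3 × 11 = 33.
Total pieces = 2310/33 + 1518/33 + 2541/33 = 70 + 46 + 77 = 193.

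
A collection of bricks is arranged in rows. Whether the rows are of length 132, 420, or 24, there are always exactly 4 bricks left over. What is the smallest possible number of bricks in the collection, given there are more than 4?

N − 4 must be a common multiple of 132, 420, and 24.
132 = 2^2 × 3 × 11
420 = 2^2 × 3 × 5 × 7
24 = 2^3 × 3
LCM(132, 420, 24) = 2^3 × 3 × 5 × 7 × 11 = 9240.
Smallest N > 4 is LCM + 4 = 9240 + 4 = 9244.

9244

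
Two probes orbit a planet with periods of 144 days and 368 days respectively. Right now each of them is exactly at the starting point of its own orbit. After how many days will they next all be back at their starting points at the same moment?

3312 days

The first simultaneous occurrence is after LCM of the individual periods.
144 = 2^4 × 3^2
368 = 2^4 × 23
LCM(144, 368) = 2^4 × 3^2 × 23 = 3312.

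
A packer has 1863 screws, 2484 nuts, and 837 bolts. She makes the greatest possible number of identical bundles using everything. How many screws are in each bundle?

Number of bundles = gcd(1863, 2484, 837).
1863 = 3^4 × 23
2484 = 2^2 × 3^3 × 23
837 = 3^3 × 31
gcd(1863, 2484, 837) = 3^3 = 27.
screws per bundle = 1863 / 27 = 69.

69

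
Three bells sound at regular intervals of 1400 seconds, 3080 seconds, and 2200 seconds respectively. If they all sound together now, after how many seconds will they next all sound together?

15400 seconds

They coincide at every common multiple of the periods; the first is the LCM.
1400 = 2^3 × 5^2 × 7
3080 = 2^3 × 5 × 7 × 11
2200 = 2^3 × 5^2 × 11
LCM(1400, 3080, 2200) = 2^3 × 5^2 × 7 × 11 = 15400.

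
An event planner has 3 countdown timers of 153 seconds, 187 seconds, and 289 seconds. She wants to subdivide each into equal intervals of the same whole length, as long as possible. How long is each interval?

17 seconds

The interval must divide each timer length; the longest such is the gcd.
153 = 3^2 × 17
187 = 11 × 17
289 = 17^2
gcd(153, 187, 289) = 17.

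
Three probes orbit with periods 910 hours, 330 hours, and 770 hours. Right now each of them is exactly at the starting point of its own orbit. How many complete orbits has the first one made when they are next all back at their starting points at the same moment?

33 orbits

All finish a whole number of cycles simultaneously at t = LCM of the periods.
910 = 2 × 5 × 7 × 13
330 = 2 × 3 × 5 × 11
770 = 2 × 5 × 7 × 11
LCM(910, 330, 770) = 2 × 3 × 5 × 7 × 11 × 13 = 30030.
Orbits for period 910: 30030 / 910 = 33.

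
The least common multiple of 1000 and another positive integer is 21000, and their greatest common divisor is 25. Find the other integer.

gcd × lcm = product of the two integers, so the other integer is (25 × 21000) / 1000 = 525.

525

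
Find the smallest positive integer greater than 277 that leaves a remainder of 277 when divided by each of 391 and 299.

N − 277 must be a common multiple of 391 and 299.
391 = 17 × 23
299 = 13 × 23
LCM(391, 299) = 13 × 17 × 23 = 5083.
Smallest N > 277 is LCM + 277 = 5083 + 277 = 5360.

5360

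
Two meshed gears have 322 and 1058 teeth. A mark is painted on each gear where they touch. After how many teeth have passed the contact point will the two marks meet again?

7406 teeth

They coincide at every common multiple of the periods; the first is the LCM.
322 = 2 × 7 × 23
1058 = 2 × 23^2
LCM(322, 1058) = 2 × 7 × 23^2 = 7406.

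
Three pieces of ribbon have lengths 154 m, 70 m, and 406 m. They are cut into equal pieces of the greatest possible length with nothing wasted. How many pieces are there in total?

45

Piece length = gcd(154, 70, 406).
154 = 2 × 7 × 11
70 = 2 × 5 × 7
406 = 2 × 7 × 29
gcd(154, 70, 406) = 2 × 7 = 14.
Total pieces = 154/14 + 70/14 + 406/14 = 11 + 5 + 29 = 45.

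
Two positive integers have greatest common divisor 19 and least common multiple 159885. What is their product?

3037815

For any two positive integers, gcd × lcm = product = 19 × 159885 = 3037815.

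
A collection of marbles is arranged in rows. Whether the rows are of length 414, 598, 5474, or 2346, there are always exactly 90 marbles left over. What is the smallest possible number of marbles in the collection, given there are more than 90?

N − 90 must be a common multiple of 414, 598, 5474, and 2346.
414 = 2 × 3^2 × 23
598 = 2 × 13 × 23
5474 = 2 × 7 × 17 × 23
2346 = 2 × 3 × 17 × 23
LCM(414, 598, 5474, 2346) = 2 × 3^2 × 7 × 13 × 17 × 23 = 640458.
Smallest N > 90 is LCM + 90 = 640458 + 90 = 640548.

640548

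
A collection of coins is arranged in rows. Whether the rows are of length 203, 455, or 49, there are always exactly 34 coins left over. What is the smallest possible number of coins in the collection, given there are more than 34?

92399

N − 34 must be a common multiple of 203, 455, and 49.
203 = 7 × 29
455 = 5 × 7 × 13
49 = 7^2
LCM(203, 455, 49) = 5 × 7^2 × 13 × 29 = 92365.
Smallest N > 34 is LCM + 34 = 92365 + 34 = 92399.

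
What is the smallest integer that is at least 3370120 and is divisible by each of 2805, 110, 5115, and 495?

3652110

The integer must be a common multiple of 2805, 110, 5115, and 495, so a multiple of their LCM.
2805 = 3 × 5 × 11 × 17
110 = 2 × 5 × 11
5115 = 3 × 5 × 11 × 31
495 = 3^2 × 5 × 11
LCM(2805, 110, 5115, 495) = 2 × 3^2 × 5 × 11 × 17 × 31 = 521730.
Smallest multiple of 521730 that is ≥ 3370120: ⌈3370120/521730⌉ × 521730 = 7 × 521730 = 3652110.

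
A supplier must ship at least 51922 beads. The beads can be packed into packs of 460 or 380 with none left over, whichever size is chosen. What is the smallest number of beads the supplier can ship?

52440

The number of beads must be a common multiple of 460 and 380, so a multiple of their LCM.
460 = 2^2 × 5 × 23
380 = 2^2 × 5 × 19
LCM(460, 380) = 2^2 × 5 × 19 × 23 = 8740.
Smallest multiple of 8740 that is ≥ 51922: ⌈51922/8740⌉ × 8740 = 6 × 8740 = 52440.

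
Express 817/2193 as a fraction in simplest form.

817 = 19 × 43
2193 = 3 × 17 × 43
gcd(817, 2193) = 43.
Divide numerator and denominator by 43: 817/2193 = 19/51.

19/51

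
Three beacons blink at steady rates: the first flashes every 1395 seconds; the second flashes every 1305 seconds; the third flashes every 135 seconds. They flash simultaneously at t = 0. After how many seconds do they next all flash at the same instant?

The first simultaneous occurrence is after LCM of the individual periods.
1395 = 3^2 × 5 × 31
1305 = 3^2 × 5 × 29
135 = 3^3 × 5
LCM(1395, 1305, 135) = 3^3 × 5 × 29 × 31 = 121365.

121365 seconds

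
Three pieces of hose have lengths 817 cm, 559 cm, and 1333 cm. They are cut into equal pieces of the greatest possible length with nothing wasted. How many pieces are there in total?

63

Piece length = gcd(817, 559, 1333).
817 = 19 × 43
559 = 13 × 43
1333 = 31 × 43
gcd(817, 559, 1333) = 43.
Total pieces = 817/43 + 559/43 + 1333/43 = 19 + 13 + 31 = 63.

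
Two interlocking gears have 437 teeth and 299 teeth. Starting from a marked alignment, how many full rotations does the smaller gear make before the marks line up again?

All finish a whole number of cycles simultaneously at t = LCM of the periods.
437 = 19 × 23
299 = 13 × 23
LCM(437, 299) = 13 × 19 × 23 = 5681.
Rotations for period 299: 5681 / 299 = 19.

19 rotations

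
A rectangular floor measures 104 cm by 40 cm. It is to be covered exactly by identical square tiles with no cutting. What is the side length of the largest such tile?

8 cm

The tile side must divide both 104 and 40, so the largest is their gcd.
104 = 2^3 × 13
40 = 2^3 × 5
gcd(104, 40) = 2^3 = 8.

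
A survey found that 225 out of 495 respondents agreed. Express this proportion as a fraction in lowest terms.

225 = 3^2 × 5^2
495 = 3^2 × 5 × 11
gcd(225, 495) = 3^2 × 5 = 45.
Divide numerator and denominator by 45: 225/495 = 5/11.

5/11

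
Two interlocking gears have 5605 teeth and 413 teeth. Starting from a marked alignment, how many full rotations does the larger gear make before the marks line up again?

They are all back at their starting positions together after one LCM of the periods.
5605 = 5 × 19 × 59
413 = 7 × 59
LCM(5605, 413) = 5 × 7 × 19 × 59 = 39235.
Rotations for period 5605: 39235 / 5605 = 7.

7 rotations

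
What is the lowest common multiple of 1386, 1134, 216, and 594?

1386 = 2 × 3^2 × 7 × 11
1134 = 2 × 3^4 × 7
216 = 2^3 × 3^3
594 = 2 × 3^3 × 11
LCM(1386, 1134, 216, 594) = 2^3 × 3^4 × 7 × 11 = 49896.

49896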